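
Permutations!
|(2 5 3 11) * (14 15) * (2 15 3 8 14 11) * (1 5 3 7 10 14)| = 6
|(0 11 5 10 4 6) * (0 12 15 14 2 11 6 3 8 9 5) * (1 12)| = 24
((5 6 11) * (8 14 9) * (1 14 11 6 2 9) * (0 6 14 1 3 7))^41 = ((0 6 14 3 7)(2 9 8 11 5))^41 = (0 6 14 3 7)(2 9 8 11 5)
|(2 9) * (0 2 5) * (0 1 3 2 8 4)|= 15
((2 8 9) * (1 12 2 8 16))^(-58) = ((1 12 2 16)(8 9))^(-58) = (1 2)(12 16)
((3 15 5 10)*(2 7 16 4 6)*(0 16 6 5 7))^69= ((0 16 4 5 10 3 15 7 6 2))^69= (0 2 6 7 15 3 10 5 4 16)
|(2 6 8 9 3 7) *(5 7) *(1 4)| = |(1 4)(2 6 8 9 3 5 7)| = 14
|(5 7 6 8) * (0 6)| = |(0 6 8 5 7)| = 5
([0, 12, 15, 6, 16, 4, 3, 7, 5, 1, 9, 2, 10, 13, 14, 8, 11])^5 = [0, 12, 16, 6, 8, 15, 3, 7, 2, 1, 9, 4, 10, 13, 14, 11, 5]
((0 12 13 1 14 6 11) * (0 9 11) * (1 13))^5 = (14)(9 11)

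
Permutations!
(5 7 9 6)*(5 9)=(5 7)(6 9)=[0, 1, 2, 3, 4, 7, 9, 5, 8, 6]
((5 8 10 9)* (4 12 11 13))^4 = ((4 12 11 13)(5 8 10 9))^4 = (13)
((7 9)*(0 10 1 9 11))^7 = (0 10 1 9 7 11)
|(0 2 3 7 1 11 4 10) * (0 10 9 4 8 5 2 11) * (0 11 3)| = 8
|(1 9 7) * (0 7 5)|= |(0 7 1 9 5)|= 5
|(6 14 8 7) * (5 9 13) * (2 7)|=15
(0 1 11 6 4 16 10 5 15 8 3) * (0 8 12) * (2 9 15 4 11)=(0 1 2 9 15 12)(3 8)(4 16 10 5)(6 11)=[1, 2, 9, 8, 16, 4, 11, 7, 3, 15, 5, 6, 0, 13, 14, 12, 10]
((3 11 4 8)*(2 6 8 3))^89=((2 6 8)(3 11 4))^89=(2 8 6)(3 4 11)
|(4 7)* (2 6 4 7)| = |(7)(2 6 4)| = 3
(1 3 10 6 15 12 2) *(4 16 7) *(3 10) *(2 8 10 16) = (1 16 7 4 2)(6 15 12 8 10) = [0, 16, 1, 3, 2, 5, 15, 4, 10, 9, 6, 11, 8, 13, 14, 12, 7]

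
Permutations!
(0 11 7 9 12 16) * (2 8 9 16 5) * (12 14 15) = (0 11 7 16)(2 8 9 14 15 12 5) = [11, 1, 8, 3, 4, 2, 6, 16, 9, 14, 10, 7, 5, 13, 15, 12, 0]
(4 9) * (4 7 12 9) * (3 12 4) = [0, 1, 2, 12, 3, 5, 6, 4, 8, 7, 10, 11, 9] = (3 12 9 7 4)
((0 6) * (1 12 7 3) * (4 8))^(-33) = ((0 6)(1 12 7 3)(4 8))^(-33) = (0 6)(1 3 7 12)(4 8)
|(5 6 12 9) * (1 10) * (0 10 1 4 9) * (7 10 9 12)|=8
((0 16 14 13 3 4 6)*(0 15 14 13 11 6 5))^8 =(0 13 4)(3 5 16)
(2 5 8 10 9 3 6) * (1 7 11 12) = [0, 7, 5, 6, 4, 8, 2, 11, 10, 3, 9, 12, 1] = (1 7 11 12)(2 5 8 10 9 3 6)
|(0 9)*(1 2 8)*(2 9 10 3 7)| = 8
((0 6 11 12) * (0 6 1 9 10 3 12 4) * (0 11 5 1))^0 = (12) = ((1 9 10 3 12 6 5)(4 11))^0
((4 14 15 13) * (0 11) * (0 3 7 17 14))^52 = (0 13 14 7 11 4 15 17 3)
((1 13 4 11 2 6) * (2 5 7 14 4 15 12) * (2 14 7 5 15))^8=(4 12 11 14 15)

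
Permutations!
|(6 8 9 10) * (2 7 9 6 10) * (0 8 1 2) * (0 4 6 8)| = 6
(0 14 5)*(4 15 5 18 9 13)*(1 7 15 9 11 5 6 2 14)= (0 1 7 15 6 2 14 18 11 5)(4 9 13)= [1, 7, 14, 3, 9, 0, 2, 15, 8, 13, 10, 5, 12, 4, 18, 6, 16, 17, 11]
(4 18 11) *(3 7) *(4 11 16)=(3 7)(4 18 16)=[0, 1, 2, 7, 18, 5, 6, 3, 8, 9, 10, 11, 12, 13, 14, 15, 4, 17, 16]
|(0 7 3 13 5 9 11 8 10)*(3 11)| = 20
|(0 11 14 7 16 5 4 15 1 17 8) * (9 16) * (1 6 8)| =|(0 11 14 7 9 16 5 4 15 6 8)(1 17)| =22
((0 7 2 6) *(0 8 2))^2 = (2 8 6)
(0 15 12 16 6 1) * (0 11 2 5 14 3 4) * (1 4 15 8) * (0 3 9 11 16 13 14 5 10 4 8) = (1 16 6 8)(2 10 4 3 15 12 13 14 9 11) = [0, 16, 10, 15, 3, 5, 8, 7, 1, 11, 4, 2, 13, 14, 9, 12, 6]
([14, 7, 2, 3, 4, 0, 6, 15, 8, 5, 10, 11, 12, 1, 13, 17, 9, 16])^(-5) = [15, 9, 2, 3, 4, 7, 6, 5, 8, 1, 10, 11, 12, 16, 17, 0, 13, 14]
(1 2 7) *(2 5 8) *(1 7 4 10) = (1 5 8 2 4 10) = [0, 5, 4, 3, 10, 8, 6, 7, 2, 9, 1]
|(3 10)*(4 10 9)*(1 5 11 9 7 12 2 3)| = |(1 5 11 9 4 10)(2 3 7 12)| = 12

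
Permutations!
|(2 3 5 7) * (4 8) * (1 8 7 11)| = 8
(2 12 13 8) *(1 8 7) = (1 8 2 12 13 7) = [0, 8, 12, 3, 4, 5, 6, 1, 2, 9, 10, 11, 13, 7]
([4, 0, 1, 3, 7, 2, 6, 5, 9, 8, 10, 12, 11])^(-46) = [7, 4, 0, 3, 5, 1, 6, 2, 8, 9, 10, 11, 12]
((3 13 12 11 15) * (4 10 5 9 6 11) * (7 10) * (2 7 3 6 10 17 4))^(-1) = ((2 7 17 4 3 13 12)(5 9 10)(6 11 15))^(-1) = (2 12 13 3 4 17 7)(5 10 9)(6 15 11)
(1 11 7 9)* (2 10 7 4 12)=[0, 11, 10, 3, 12, 5, 6, 9, 8, 1, 7, 4, 2]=(1 11 4 12 2 10 7 9)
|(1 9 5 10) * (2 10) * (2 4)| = 6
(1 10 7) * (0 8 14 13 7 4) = [8, 10, 2, 3, 0, 5, 6, 1, 14, 9, 4, 11, 12, 7, 13] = (0 8 14 13 7 1 10 4)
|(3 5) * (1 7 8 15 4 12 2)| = |(1 7 8 15 4 12 2)(3 5)| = 14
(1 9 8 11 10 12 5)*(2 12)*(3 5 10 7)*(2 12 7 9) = (1 2 7 3 5)(8 11 9)(10 12) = [0, 2, 7, 5, 4, 1, 6, 3, 11, 8, 12, 9, 10]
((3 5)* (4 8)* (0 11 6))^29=(0 6 11)(3 5)(4 8)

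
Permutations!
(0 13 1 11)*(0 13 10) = (0 10)(1 11 13) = [10, 11, 2, 3, 4, 5, 6, 7, 8, 9, 0, 13, 12, 1]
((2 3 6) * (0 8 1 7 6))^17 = ((0 8 1 7 6 2 3))^17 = (0 7 3 1 2 8 6)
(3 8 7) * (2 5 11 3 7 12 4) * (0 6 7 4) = [6, 1, 5, 8, 2, 11, 7, 4, 12, 9, 10, 3, 0] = (0 6 7 4 2 5 11 3 8 12)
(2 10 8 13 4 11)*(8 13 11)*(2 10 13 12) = [0, 1, 13, 3, 8, 5, 6, 7, 11, 9, 12, 10, 2, 4] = (2 13 4 8 11 10 12)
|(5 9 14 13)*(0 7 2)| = 12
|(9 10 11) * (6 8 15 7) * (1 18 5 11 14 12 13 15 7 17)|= |(1 18 5 11 9 10 14 12 13 15 17)(6 8 7)|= 33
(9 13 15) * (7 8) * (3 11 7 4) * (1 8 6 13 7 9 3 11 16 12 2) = [0, 8, 1, 16, 11, 5, 13, 6, 4, 7, 10, 9, 2, 15, 14, 3, 12] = (1 8 4 11 9 7 6 13 15 3 16 12 2)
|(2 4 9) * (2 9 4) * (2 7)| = |(9)(2 7)| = 2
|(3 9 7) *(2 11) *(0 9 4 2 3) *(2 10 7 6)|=|(0 9 6 2 11 3 4 10 7)|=9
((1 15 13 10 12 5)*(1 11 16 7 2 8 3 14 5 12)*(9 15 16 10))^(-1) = (1 10 11 5 14 3 8 2 7 16)(9 13 15)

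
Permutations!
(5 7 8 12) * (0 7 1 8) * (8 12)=[7, 12, 2, 3, 4, 1, 6, 0, 8, 9, 10, 11, 5]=(0 7)(1 12 5)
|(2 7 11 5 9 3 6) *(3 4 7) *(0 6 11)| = |(0 6 2 3 11 5 9 4 7)| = 9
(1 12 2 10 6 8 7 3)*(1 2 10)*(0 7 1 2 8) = [7, 12, 2, 8, 4, 5, 0, 3, 1, 9, 6, 11, 10] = (0 7 3 8 1 12 10 6)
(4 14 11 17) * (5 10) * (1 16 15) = (1 16 15)(4 14 11 17)(5 10) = [0, 16, 2, 3, 14, 10, 6, 7, 8, 9, 5, 17, 12, 13, 11, 1, 15, 4]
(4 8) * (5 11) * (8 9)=[0, 1, 2, 3, 9, 11, 6, 7, 4, 8, 10, 5]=(4 9 8)(5 11)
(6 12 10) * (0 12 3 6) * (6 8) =(0 12 10)(3 8 6) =[12, 1, 2, 8, 4, 5, 3, 7, 6, 9, 0, 11, 10]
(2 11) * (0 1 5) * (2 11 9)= [1, 5, 9, 3, 4, 0, 6, 7, 8, 2, 10, 11]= (11)(0 1 5)(2 9)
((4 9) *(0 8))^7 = ((0 8)(4 9))^7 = (0 8)(4 9)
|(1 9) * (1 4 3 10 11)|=6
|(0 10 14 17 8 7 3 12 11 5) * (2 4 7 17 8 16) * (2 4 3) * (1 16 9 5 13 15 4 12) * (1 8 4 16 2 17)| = 40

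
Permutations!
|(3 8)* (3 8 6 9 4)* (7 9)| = 5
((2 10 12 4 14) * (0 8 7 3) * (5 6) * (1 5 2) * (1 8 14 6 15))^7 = (0 8 3 14 7)(1 5 15)(2 12 6 10 4)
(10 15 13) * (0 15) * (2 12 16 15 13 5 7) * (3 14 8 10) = (0 13 3 14 8 10)(2 12 16 15 5 7) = [13, 1, 12, 14, 4, 7, 6, 2, 10, 9, 0, 11, 16, 3, 8, 5, 15]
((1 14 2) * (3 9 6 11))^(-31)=(1 2 14)(3 9 6 11)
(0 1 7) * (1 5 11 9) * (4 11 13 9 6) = (0 5 13 9 1 7)(4 11 6) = [5, 7, 2, 3, 11, 13, 4, 0, 8, 1, 10, 6, 12, 9]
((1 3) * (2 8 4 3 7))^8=(1 2 4)(3 7 8)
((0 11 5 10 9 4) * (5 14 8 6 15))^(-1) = (0 4 9 10 5 15 6 8 14 11)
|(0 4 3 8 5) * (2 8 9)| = |(0 4 3 9 2 8 5)| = 7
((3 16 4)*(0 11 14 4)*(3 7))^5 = (0 3 4 11 16 7 14)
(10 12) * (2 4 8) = (2 4 8)(10 12) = [0, 1, 4, 3, 8, 5, 6, 7, 2, 9, 12, 11, 10]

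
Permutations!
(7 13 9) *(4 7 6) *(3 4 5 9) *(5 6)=(3 4 7 13)(5 9)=[0, 1, 2, 4, 7, 9, 6, 13, 8, 5, 10, 11, 12, 3]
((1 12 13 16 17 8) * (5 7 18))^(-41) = (1 12 13 16 17 8)(5 7 18)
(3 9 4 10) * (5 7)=[0, 1, 2, 9, 10, 7, 6, 5, 8, 4, 3]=(3 9 4 10)(5 7)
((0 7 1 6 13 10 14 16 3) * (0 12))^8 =(0 3 14 13 1)(6 7 12 16 10)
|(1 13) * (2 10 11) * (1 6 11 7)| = |(1 13 6 11 2 10 7)| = 7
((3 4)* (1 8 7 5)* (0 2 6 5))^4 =(0 1 2 8 6 7 5) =((0 2 6 5 1 8 7)(3 4))^4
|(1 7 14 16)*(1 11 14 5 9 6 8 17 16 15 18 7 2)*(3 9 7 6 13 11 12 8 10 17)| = |(1 2)(3 9 13 11 14 15 18 6 10 17 16 12 8)(5 7)| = 26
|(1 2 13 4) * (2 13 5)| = 6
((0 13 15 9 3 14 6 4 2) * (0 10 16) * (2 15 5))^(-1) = ((0 13 5 2 10 16)(3 14 6 4 15 9))^(-1) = (0 16 10 2 5 13)(3 9 15 4 6 14)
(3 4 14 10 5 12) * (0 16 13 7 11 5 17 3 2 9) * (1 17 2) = [16, 17, 9, 4, 14, 12, 6, 11, 8, 0, 2, 5, 1, 7, 10, 15, 13, 3] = (0 16 13 7 11 5 12 1 17 3 4 14 10 2 9)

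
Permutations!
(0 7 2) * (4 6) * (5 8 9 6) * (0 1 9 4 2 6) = [7, 9, 1, 3, 5, 8, 2, 6, 4, 0] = (0 7 6 2 1 9)(4 5 8)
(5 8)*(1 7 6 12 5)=(1 7 6 12 5 8)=[0, 7, 2, 3, 4, 8, 12, 6, 1, 9, 10, 11, 5]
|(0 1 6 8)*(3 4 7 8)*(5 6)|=|(0 1 5 6 3 4 7 8)|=8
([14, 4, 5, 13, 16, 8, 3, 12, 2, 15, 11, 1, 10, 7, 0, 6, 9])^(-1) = (0 14)(1 11 10 12 7 13 3 6 15 9 16 4)(2 8 5)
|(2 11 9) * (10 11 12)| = 5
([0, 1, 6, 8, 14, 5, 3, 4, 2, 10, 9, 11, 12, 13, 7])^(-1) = [0, 1, 8, 6, 7, 5, 2, 14, 3, 10, 9, 11, 12, 13, 4]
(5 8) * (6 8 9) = [0, 1, 2, 3, 4, 9, 8, 7, 5, 6] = (5 9 6 8)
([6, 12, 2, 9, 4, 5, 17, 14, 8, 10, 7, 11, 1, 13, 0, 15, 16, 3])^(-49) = (0 14 7 10 9 3 17 6)(1 12)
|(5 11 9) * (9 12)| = |(5 11 12 9)| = 4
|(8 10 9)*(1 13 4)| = 3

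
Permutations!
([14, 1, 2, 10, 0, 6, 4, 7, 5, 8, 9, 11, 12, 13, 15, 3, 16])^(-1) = [4, 1, 2, 15, 6, 8, 5, 7, 9, 10, 3, 11, 12, 13, 0, 14, 16]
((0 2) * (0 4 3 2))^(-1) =((2 4 3))^(-1) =(2 3 4)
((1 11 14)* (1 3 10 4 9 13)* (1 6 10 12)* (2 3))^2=((1 11 14 2 3 12)(4 9 13 6 10))^2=(1 14 3)(2 12 11)(4 13 10 9 6)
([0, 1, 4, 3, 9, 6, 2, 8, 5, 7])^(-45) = [0, 1, 8, 3, 5, 9, 7, 2, 4, 6]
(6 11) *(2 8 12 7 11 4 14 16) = (2 8 12 7 11 6 4 14 16) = [0, 1, 8, 3, 14, 5, 4, 11, 12, 9, 10, 6, 7, 13, 16, 15, 2]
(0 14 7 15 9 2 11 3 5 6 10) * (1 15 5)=(0 14 7 5 6 10)(1 15 9 2 11 3)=[14, 15, 11, 1, 4, 6, 10, 5, 8, 2, 0, 3, 12, 13, 7, 9]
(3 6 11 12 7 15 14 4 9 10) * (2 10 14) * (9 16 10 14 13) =[0, 1, 14, 6, 16, 5, 11, 15, 8, 13, 3, 12, 7, 9, 4, 2, 10] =(2 14 4 16 10 3 6 11 12 7 15)(9 13)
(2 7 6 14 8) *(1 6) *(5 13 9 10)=(1 6 14 8 2 7)(5 13 9 10)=[0, 6, 7, 3, 4, 13, 14, 1, 2, 10, 5, 11, 12, 9, 8]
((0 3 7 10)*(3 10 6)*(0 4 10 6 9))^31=((0 6 3 7 9)(4 10))^31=(0 6 3 7 9)(4 10)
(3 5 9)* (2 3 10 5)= (2 3)(5 9 10)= [0, 1, 3, 2, 4, 9, 6, 7, 8, 10, 5]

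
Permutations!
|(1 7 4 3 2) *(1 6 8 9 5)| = 9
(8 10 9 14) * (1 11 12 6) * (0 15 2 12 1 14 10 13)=(0 15 2 12 6 14 8 13)(1 11)(9 10)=[15, 11, 12, 3, 4, 5, 14, 7, 13, 10, 9, 1, 6, 0, 8, 2]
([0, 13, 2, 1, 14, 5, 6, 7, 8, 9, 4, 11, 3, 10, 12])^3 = [0, 4, 2, 10, 3, 5, 6, 7, 8, 9, 12, 11, 13, 14, 1]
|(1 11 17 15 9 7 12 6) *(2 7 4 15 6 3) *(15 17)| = 28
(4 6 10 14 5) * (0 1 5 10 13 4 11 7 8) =(0 1 5 11 7 8)(4 6 13)(10 14) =[1, 5, 2, 3, 6, 11, 13, 8, 0, 9, 14, 7, 12, 4, 10]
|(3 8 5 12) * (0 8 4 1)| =|(0 8 5 12 3 4 1)| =7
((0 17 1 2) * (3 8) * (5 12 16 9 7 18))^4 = (5 7 16)(9 12 18)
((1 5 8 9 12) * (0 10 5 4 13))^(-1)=((0 10 5 8 9 12 1 4 13))^(-1)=(0 13 4 1 12 9 8 5 10)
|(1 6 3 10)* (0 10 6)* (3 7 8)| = |(0 10 1)(3 6 7 8)| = 12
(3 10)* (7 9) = (3 10)(7 9) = [0, 1, 2, 10, 4, 5, 6, 9, 8, 7, 3]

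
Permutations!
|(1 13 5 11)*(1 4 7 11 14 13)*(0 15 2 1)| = 12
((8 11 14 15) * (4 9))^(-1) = ((4 9)(8 11 14 15))^(-1) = (4 9)(8 15 14 11)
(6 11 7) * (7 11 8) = [0, 1, 2, 3, 4, 5, 8, 6, 7, 9, 10, 11] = (11)(6 8 7)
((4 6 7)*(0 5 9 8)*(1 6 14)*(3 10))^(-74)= (0 9)(1 6 7 4 14)(5 8)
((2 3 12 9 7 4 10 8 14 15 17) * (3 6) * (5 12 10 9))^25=(2 6 3 10 8 14 15 17)(4 9 7)(5 12)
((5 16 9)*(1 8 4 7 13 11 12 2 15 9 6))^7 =((1 8 4 7 13 11 12 2 15 9 5 16 6))^7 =(1 2 8 15 4 9 7 5 13 16 11 6 12)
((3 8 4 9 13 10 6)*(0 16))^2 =((0 16)(3 8 4 9 13 10 6))^2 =(16)(3 4 13 6 8 9 10)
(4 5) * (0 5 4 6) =[5, 1, 2, 3, 4, 6, 0] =(0 5 6)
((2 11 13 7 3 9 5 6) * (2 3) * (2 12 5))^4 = (2 12 9 7 3 13 6 11 5)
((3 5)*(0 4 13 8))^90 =((0 4 13 8)(3 5))^90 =(0 13)(4 8)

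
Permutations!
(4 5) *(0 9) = (0 9)(4 5) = [9, 1, 2, 3, 5, 4, 6, 7, 8, 0]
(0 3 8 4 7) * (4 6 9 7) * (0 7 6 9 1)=(0 3 8 9 6 1)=[3, 0, 2, 8, 4, 5, 1, 7, 9, 6]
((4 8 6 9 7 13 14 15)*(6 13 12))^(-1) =(4 15 14 13 8)(6 12 7 9)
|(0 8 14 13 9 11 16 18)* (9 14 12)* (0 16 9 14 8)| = 4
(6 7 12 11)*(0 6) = [6, 1, 2, 3, 4, 5, 7, 12, 8, 9, 10, 0, 11] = (0 6 7 12 11)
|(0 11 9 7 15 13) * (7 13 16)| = 12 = |(0 11 9 13)(7 15 16)|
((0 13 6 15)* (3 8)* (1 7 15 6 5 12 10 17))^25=(0 7 17 12 13 15 1 10 5)(3 8)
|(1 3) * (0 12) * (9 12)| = |(0 9 12)(1 3)| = 6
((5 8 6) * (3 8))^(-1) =((3 8 6 5))^(-1) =(3 5 6 8)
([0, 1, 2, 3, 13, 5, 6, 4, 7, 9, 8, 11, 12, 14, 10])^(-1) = [0, 1, 2, 3, 7, 5, 6, 8, 10, 9, 14, 11, 12, 4, 13]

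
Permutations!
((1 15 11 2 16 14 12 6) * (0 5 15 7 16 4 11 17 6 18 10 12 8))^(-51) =((0 5 15 17 6 1 7 16 14 8)(2 4 11)(10 12 18))^(-51) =(18)(0 8 14 16 7 1 6 17 15 5)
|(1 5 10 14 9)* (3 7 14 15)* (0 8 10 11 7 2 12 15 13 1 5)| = |(0 8 10 13 1)(2 12 15 3)(5 11 7 14 9)| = 20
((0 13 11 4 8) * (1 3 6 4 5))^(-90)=(13)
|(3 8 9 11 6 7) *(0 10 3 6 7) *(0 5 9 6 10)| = 8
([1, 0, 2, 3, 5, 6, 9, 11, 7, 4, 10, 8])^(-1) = [1, 0, 2, 3, 9, 4, 5, 8, 11, 6, 10, 7]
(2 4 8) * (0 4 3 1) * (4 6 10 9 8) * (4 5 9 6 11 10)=(0 11 10 6 4 5 9 8 2 3 1)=[11, 0, 3, 1, 5, 9, 4, 7, 2, 8, 6, 10]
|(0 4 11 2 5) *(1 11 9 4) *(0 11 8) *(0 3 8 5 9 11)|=12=|(0 1 5)(2 9 4 11)(3 8)|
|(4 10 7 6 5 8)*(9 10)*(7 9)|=|(4 7 6 5 8)(9 10)|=10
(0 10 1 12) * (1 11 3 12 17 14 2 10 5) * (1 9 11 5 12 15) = [12, 17, 10, 15, 4, 9, 6, 7, 8, 11, 5, 3, 0, 13, 2, 1, 16, 14] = (0 12)(1 17 14 2 10 5 9 11 3 15)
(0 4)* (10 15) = (0 4)(10 15) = [4, 1, 2, 3, 0, 5, 6, 7, 8, 9, 15, 11, 12, 13, 14, 10]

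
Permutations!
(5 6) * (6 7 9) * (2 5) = [0, 1, 5, 3, 4, 7, 2, 9, 8, 6] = (2 5 7 9 6)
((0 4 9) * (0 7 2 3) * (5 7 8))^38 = ((0 4 9 8 5 7 2 3))^38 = (0 2 5 9)(3 7 8 4)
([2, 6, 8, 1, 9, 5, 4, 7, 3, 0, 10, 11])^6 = (11)(0 4 1 8)(2 9 6 3)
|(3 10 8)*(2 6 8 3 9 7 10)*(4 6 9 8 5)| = |(2 9 7 10 3)(4 6 5)| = 15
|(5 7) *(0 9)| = 2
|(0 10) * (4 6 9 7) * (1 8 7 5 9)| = 10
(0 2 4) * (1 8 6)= (0 2 4)(1 8 6)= [2, 8, 4, 3, 0, 5, 1, 7, 6]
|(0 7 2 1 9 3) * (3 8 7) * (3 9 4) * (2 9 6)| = |(0 6 2 1 4 3)(7 9 8)| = 6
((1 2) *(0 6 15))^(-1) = ((0 6 15)(1 2))^(-1) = (0 15 6)(1 2)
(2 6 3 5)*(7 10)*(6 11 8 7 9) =(2 11 8 7 10 9 6 3 5) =[0, 1, 11, 5, 4, 2, 3, 10, 7, 6, 9, 8]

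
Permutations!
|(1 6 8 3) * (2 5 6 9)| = |(1 9 2 5 6 8 3)| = 7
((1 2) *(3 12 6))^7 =((1 2)(3 12 6))^7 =(1 2)(3 12 6)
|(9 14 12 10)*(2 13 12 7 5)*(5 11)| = 9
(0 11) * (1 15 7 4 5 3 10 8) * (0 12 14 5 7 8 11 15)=(0 15 8 1)(3 10 11 12 14 5)(4 7)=[15, 0, 2, 10, 7, 3, 6, 4, 1, 9, 11, 12, 14, 13, 5, 8]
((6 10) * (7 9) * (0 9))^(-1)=(0 7 9)(6 10)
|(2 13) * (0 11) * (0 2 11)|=|(2 13 11)|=3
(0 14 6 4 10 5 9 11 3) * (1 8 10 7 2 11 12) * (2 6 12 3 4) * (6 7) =(0 14 12 1 8 10 5 9 3)(2 11 4 6) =[14, 8, 11, 0, 6, 9, 2, 7, 10, 3, 5, 4, 1, 13, 12]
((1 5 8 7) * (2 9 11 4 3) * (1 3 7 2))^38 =(1 8 9 4 3 5 2 11 7)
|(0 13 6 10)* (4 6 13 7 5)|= 6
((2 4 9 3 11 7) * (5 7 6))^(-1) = (2 7 5 6 11 3 9 4)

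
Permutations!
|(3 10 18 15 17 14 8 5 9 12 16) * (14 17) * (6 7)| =10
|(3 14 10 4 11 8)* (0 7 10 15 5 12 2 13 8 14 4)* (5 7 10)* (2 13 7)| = |(0 10)(2 7 5 12 13 8 3 4 11 14 15)| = 22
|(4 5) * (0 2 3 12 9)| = 10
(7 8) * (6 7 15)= (6 7 8 15)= [0, 1, 2, 3, 4, 5, 7, 8, 15, 9, 10, 11, 12, 13, 14, 6]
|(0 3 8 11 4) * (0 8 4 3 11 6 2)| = 7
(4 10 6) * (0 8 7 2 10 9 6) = [8, 1, 10, 3, 9, 5, 4, 2, 7, 6, 0] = (0 8 7 2 10)(4 9 6)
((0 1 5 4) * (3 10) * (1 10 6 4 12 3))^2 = (0 1 12 6)(3 4 10 5)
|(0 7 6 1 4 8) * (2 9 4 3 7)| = |(0 2 9 4 8)(1 3 7 6)| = 20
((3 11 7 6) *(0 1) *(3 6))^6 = ((0 1)(3 11 7))^6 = (11)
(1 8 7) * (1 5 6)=(1 8 7 5 6)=[0, 8, 2, 3, 4, 6, 1, 5, 7]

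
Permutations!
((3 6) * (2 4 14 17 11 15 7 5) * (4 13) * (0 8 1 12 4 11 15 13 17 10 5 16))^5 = (0 14 15 1 5 16 4 17 8 10 7 12 2)(3 6)(11 13)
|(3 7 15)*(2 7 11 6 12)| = 7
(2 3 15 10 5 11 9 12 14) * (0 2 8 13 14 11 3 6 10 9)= (0 2 6 10 5 3 15 9 12 11)(8 13 14)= [2, 1, 6, 15, 4, 3, 10, 7, 13, 12, 5, 0, 11, 14, 8, 9]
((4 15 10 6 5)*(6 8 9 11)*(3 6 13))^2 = ((3 6 5 4 15 10 8 9 11 13))^2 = (3 5 15 8 11)(4 10 9 13 6)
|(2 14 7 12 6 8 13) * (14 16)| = 8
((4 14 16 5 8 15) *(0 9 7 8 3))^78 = ((0 9 7 8 15 4 14 16 5 3))^78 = (0 5 14 15 7)(3 16 4 8 9)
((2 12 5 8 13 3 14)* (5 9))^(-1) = (2 14 3 13 8 5 9 12)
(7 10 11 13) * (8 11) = (7 10 8 11 13) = [0, 1, 2, 3, 4, 5, 6, 10, 11, 9, 8, 13, 12, 7]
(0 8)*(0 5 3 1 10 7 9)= (0 8 5 3 1 10 7 9)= [8, 10, 2, 1, 4, 3, 6, 9, 5, 0, 7]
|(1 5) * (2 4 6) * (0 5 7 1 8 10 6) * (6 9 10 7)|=8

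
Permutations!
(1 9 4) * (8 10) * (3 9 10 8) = (1 10 3 9 4) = [0, 10, 2, 9, 1, 5, 6, 7, 8, 4, 3]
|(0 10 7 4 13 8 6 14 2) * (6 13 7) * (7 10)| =14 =|(0 7 4 10 6 14 2)(8 13)|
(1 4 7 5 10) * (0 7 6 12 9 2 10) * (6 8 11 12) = (0 7 5)(1 4 8 11 12 9 2 10) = [7, 4, 10, 3, 8, 0, 6, 5, 11, 2, 1, 12, 9]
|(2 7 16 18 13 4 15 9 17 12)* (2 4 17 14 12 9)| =|(2 7 16 18 13 17 9 14 12 4 15)| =11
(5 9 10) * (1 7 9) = (1 7 9 10 5) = [0, 7, 2, 3, 4, 1, 6, 9, 8, 10, 5]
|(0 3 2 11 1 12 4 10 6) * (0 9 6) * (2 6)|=|(0 3 6 9 2 11 1 12 4 10)|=10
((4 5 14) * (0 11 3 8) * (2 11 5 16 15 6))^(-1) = (0 8 3 11 2 6 15 16 4 14 5)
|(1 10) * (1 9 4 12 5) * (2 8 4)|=|(1 10 9 2 8 4 12 5)|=8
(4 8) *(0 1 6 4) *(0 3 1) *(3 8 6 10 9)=[0, 10, 2, 1, 6, 5, 4, 7, 8, 3, 9]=(1 10 9 3)(4 6)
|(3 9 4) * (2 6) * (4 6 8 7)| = |(2 8 7 4 3 9 6)| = 7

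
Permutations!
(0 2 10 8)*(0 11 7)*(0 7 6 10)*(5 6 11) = (11)(0 2)(5 6 10 8) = [2, 1, 0, 3, 4, 6, 10, 7, 5, 9, 8, 11]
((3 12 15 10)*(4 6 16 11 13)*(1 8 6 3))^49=((1 8 6 16 11 13 4 3 12 15 10))^49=(1 13 10 11 15 16 12 6 3 8 4)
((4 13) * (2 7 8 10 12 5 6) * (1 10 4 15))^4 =((1 10 12 5 6 2 7 8 4 13 15))^4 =(1 6 4 10 2 13 12 7 15 5 8)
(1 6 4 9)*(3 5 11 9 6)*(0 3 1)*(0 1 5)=(0 3)(1 5 11 9)(4 6)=[3, 5, 2, 0, 6, 11, 4, 7, 8, 1, 10, 9]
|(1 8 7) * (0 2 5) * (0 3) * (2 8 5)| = 6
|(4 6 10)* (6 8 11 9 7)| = |(4 8 11 9 7 6 10)| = 7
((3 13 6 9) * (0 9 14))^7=(0 9 3 13 6 14)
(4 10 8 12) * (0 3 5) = [3, 1, 2, 5, 10, 0, 6, 7, 12, 9, 8, 11, 4] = (0 3 5)(4 10 8 12)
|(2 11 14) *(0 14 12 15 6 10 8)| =|(0 14 2 11 12 15 6 10 8)| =9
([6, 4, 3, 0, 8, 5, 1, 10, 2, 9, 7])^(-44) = (10)(0 2 4 6 3 8 1)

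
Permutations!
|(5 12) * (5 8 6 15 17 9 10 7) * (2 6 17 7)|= 10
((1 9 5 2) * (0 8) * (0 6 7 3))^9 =((0 8 6 7 3)(1 9 5 2))^9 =(0 3 7 6 8)(1 9 5 2)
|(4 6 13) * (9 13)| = 4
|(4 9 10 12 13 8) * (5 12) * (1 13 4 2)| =|(1 13 8 2)(4 9 10 5 12)| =20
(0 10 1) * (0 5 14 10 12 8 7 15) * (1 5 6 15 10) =[12, 6, 2, 3, 4, 14, 15, 10, 7, 9, 5, 11, 8, 13, 1, 0] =(0 12 8 7 10 5 14 1 6 15)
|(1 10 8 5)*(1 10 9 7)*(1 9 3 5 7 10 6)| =|(1 3 5 6)(7 9 10 8)| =4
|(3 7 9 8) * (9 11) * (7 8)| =|(3 8)(7 11 9)| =6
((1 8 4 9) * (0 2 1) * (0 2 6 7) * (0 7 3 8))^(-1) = (0 1 2 9 4 8 3 6)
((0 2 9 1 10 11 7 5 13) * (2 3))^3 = (0 9 11 13 2 10 5 3 1 7)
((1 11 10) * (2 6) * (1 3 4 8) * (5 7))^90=(11)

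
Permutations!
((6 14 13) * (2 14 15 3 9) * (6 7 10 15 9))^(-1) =((2 14 13 7 10 15 3 6 9))^(-1) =(2 9 6 3 15 10 7 13 14)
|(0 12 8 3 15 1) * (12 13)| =|(0 13 12 8 3 15 1)| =7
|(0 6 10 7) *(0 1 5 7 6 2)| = 6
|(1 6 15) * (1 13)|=4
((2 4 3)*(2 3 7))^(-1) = (2 7 4)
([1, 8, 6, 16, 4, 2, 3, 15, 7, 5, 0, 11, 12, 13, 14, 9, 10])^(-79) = [9, 5, 0, 8, 4, 10, 1, 6, 2, 16, 15, 11, 12, 13, 14, 3, 7]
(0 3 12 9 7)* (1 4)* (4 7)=(0 3 12 9 4 1 7)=[3, 7, 2, 12, 1, 5, 6, 0, 8, 4, 10, 11, 9]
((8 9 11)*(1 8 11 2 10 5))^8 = (11)(1 9 10)(2 5 8)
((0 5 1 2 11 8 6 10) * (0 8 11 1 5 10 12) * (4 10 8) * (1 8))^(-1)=((0 1 2 8 6 12)(4 10))^(-1)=(0 12 6 8 2 1)(4 10)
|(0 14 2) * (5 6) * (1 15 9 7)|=|(0 14 2)(1 15 9 7)(5 6)|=12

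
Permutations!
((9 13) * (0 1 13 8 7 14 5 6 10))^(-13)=((0 1 13 9 8 7 14 5 6 10))^(-13)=(0 5 8 1 6 7 13 10 14 9)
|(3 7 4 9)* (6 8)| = 4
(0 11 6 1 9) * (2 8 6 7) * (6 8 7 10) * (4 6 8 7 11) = (0 4 6 1 9)(2 11 10 8 7) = [4, 9, 11, 3, 6, 5, 1, 2, 7, 0, 8, 10]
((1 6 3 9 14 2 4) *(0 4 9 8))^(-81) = ((0 4 1 6 3 8)(2 9 14))^(-81) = (14)(0 6)(1 8)(3 4)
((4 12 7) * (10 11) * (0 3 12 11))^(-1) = (0 10 11 4 7 12 3) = ((0 3 12 7 4 11 10))^(-1)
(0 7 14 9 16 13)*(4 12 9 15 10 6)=(0 7 14 15 10 6 4 12 9 16 13)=[7, 1, 2, 3, 12, 5, 4, 14, 8, 16, 6, 11, 9, 0, 15, 10, 13]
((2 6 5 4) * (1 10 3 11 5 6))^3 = ((1 10 3 11 5 4 2))^3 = (1 11 2 3 4 10 5)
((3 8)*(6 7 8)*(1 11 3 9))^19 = ((1 11 3 6 7 8 9))^19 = (1 8 6 11 9 7 3)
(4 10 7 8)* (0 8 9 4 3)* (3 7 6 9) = (0 8 7 3)(4 10 6 9) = [8, 1, 2, 0, 10, 5, 9, 3, 7, 4, 6]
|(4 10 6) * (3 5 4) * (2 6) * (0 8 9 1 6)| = |(0 8 9 1 6 3 5 4 10 2)| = 10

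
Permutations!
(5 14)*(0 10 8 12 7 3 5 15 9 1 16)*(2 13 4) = (0 10 8 12 7 3 5 14 15 9 1 16)(2 13 4) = [10, 16, 13, 5, 2, 14, 6, 3, 12, 1, 8, 11, 7, 4, 15, 9, 0]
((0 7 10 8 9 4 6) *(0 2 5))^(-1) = (0 5 2 6 4 9 8 10 7)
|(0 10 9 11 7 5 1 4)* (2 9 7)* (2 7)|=9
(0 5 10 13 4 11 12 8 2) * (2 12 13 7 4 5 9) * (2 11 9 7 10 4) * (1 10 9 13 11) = (0 7 2)(1 10 9)(4 13 5)(8 12) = [7, 10, 0, 3, 13, 4, 6, 2, 12, 1, 9, 11, 8, 5]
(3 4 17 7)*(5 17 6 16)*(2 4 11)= (2 4 6 16 5 17 7 3 11)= [0, 1, 4, 11, 6, 17, 16, 3, 8, 9, 10, 2, 12, 13, 14, 15, 5, 7]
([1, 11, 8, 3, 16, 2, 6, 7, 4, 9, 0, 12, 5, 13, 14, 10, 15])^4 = [5, 2, 15, 3, 0, 16, 6, 7, 10, 9, 12, 8, 4, 13, 14, 11, 1]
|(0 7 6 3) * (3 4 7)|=6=|(0 3)(4 7 6)|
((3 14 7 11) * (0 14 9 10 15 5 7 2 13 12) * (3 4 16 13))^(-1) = (0 12 13 16 4 11 7 5 15 10 9 3 2 14)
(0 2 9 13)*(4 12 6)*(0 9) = (0 2)(4 12 6)(9 13) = [2, 1, 0, 3, 12, 5, 4, 7, 8, 13, 10, 11, 6, 9]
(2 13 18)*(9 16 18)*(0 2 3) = (0 2 13 9 16 18 3) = [2, 1, 13, 0, 4, 5, 6, 7, 8, 16, 10, 11, 12, 9, 14, 15, 18, 17, 3]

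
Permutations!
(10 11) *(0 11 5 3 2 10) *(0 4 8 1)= (0 11 4 8 1)(2 10 5 3)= [11, 0, 10, 2, 8, 3, 6, 7, 1, 9, 5, 4]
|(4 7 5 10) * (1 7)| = |(1 7 5 10 4)| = 5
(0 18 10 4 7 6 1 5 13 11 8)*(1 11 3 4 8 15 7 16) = (0 18 10 8)(1 5 13 3 4 16)(6 11 15 7) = [18, 5, 2, 4, 16, 13, 11, 6, 0, 9, 8, 15, 12, 3, 14, 7, 1, 17, 10]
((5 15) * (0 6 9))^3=(5 15)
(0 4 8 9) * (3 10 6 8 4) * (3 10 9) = (0 10 6 8 3 9) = [10, 1, 2, 9, 4, 5, 8, 7, 3, 0, 6]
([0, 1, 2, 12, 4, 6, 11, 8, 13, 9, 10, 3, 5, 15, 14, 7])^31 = [0, 1, 2, 12, 4, 6, 11, 15, 7, 9, 10, 3, 5, 8, 14, 13]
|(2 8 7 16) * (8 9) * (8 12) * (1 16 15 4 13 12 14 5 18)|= |(1 16 2 9 14 5 18)(4 13 12 8 7 15)|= 42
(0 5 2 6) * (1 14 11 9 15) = [5, 14, 6, 3, 4, 2, 0, 7, 8, 15, 10, 9, 12, 13, 11, 1] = (0 5 2 6)(1 14 11 9 15)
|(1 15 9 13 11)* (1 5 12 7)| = 8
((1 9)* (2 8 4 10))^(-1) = ((1 9)(2 8 4 10))^(-1) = (1 9)(2 10 4 8)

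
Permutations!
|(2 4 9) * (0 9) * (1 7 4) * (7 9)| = |(0 7 4)(1 9 2)| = 3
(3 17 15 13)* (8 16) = (3 17 15 13)(8 16) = [0, 1, 2, 17, 4, 5, 6, 7, 16, 9, 10, 11, 12, 3, 14, 13, 8, 15]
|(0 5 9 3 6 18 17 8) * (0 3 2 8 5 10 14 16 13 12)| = |(0 10 14 16 13 12)(2 8 3 6 18 17 5 9)| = 24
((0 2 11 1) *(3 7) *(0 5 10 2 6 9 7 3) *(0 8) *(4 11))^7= (0 9 8 6 7)(1 5 10 2 4 11)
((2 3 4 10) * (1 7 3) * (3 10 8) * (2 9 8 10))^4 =((1 7 2)(3 4 10 9 8))^4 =(1 7 2)(3 8 9 10 4)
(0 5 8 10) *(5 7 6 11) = (0 7 6 11 5 8 10) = [7, 1, 2, 3, 4, 8, 11, 6, 10, 9, 0, 5]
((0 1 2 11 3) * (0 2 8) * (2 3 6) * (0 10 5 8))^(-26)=((0 1)(2 11 6)(5 8 10))^(-26)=(2 11 6)(5 8 10)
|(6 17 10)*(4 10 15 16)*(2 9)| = |(2 9)(4 10 6 17 15 16)| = 6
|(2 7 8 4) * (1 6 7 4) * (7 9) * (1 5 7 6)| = 6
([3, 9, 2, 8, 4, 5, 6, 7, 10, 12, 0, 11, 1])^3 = [10, 1, 2, 0, 4, 5, 6, 7, 3, 9, 8, 11, 12]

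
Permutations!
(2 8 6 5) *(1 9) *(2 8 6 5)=(1 9)(2 6)(5 8)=[0, 9, 6, 3, 4, 8, 2, 7, 5, 1]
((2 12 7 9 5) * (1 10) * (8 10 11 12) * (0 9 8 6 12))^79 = (0 5 6 7 10 11 9 2 12 8 1)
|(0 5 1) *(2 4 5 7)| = |(0 7 2 4 5 1)| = 6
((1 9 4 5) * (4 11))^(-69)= ((1 9 11 4 5))^(-69)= (1 9 11 4 5)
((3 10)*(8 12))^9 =(3 10)(8 12) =((3 10)(8 12))^9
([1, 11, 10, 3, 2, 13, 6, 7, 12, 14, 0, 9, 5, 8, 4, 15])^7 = [10, 0, 4, 3, 14, 12, 6, 7, 13, 11, 2, 1, 8, 5, 9, 15]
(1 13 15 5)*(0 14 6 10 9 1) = [14, 13, 2, 3, 4, 0, 10, 7, 8, 1, 9, 11, 12, 15, 6, 5] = (0 14 6 10 9 1 13 15 5)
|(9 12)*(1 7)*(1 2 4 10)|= 10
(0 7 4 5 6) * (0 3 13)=(0 7 4 5 6 3 13)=[7, 1, 2, 13, 5, 6, 3, 4, 8, 9, 10, 11, 12, 0]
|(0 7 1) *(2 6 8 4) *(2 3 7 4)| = 15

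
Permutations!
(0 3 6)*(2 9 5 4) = (0 3 6)(2 9 5 4) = [3, 1, 9, 6, 2, 4, 0, 7, 8, 5]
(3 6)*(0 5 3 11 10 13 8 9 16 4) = [5, 1, 2, 6, 0, 3, 11, 7, 9, 16, 13, 10, 12, 8, 14, 15, 4] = (0 5 3 6 11 10 13 8 9 16 4)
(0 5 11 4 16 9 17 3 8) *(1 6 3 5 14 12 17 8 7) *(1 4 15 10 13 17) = (0 14 12 1 6 3 7 4 16 9 8)(5 11 15 10 13 17) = [14, 6, 2, 7, 16, 11, 3, 4, 0, 8, 13, 15, 1, 17, 12, 10, 9, 5]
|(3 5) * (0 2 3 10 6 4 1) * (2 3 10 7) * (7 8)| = |(0 3 5 8 7 2 10 6 4 1)| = 10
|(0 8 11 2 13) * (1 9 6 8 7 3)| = 10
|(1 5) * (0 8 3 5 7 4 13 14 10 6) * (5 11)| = 12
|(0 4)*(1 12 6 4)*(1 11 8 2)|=|(0 11 8 2 1 12 6 4)|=8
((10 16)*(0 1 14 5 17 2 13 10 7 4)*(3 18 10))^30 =(0 17 18 4 5 3 7 14 13 16 1 2 10)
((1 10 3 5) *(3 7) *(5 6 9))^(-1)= ((1 10 7 3 6 9 5))^(-1)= (1 5 9 6 3 7 10)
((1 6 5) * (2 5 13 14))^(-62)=(1 2 13)(5 14 6)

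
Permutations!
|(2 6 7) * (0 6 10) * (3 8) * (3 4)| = |(0 6 7 2 10)(3 8 4)| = 15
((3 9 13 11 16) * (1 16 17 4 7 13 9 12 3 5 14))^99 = ((1 16 5 14)(3 12)(4 7 13 11 17))^99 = (1 14 5 16)(3 12)(4 17 11 13 7)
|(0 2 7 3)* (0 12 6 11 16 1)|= |(0 2 7 3 12 6 11 16 1)|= 9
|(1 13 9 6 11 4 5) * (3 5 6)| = |(1 13 9 3 5)(4 6 11)| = 15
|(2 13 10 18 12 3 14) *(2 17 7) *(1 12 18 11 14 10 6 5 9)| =13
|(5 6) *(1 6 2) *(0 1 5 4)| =4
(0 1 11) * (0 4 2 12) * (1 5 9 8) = (0 5 9 8 1 11 4 2 12) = [5, 11, 12, 3, 2, 9, 6, 7, 1, 8, 10, 4, 0]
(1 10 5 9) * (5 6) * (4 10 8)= (1 8 4 10 6 5 9)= [0, 8, 2, 3, 10, 9, 5, 7, 4, 1, 6]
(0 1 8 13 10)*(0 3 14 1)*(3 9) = (1 8 13 10 9 3 14) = [0, 8, 2, 14, 4, 5, 6, 7, 13, 3, 9, 11, 12, 10, 1]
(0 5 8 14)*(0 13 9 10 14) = (0 5 8)(9 10 14 13) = [5, 1, 2, 3, 4, 8, 6, 7, 0, 10, 14, 11, 12, 9, 13]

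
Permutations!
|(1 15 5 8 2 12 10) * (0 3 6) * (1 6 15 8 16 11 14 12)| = 30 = |(0 3 15 5 16 11 14 12 10 6)(1 8 2)|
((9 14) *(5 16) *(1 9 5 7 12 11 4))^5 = (1 7 9 12 14 11 5 4 16)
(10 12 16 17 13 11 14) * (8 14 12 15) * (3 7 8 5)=(3 7 8 14 10 15 5)(11 12 16 17 13)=[0, 1, 2, 7, 4, 3, 6, 8, 14, 9, 15, 12, 16, 11, 10, 5, 17, 13]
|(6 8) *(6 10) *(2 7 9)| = |(2 7 9)(6 8 10)| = 3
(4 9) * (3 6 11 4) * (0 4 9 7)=[4, 1, 2, 6, 7, 5, 11, 0, 8, 3, 10, 9]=(0 4 7)(3 6 11 9)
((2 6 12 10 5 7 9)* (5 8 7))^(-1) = (2 9 7 8 10 12 6)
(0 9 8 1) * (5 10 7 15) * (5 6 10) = (0 9 8 1)(6 10 7 15) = [9, 0, 2, 3, 4, 5, 10, 15, 1, 8, 7, 11, 12, 13, 14, 6]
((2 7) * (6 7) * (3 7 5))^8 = ((2 6 5 3 7))^8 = (2 3 6 7 5)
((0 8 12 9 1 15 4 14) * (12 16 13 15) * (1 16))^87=(0 15 9 8 4 16 1 14 13 12)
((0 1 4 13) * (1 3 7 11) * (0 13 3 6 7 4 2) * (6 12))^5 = (13)(0 1 7 12 2 11 6)(3 4) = ((13)(0 12 6 7 11 1 2)(3 4))^5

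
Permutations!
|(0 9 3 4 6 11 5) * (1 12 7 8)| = 28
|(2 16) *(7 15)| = 2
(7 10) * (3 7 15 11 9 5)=(3 7 10 15 11 9 5)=[0, 1, 2, 7, 4, 3, 6, 10, 8, 5, 15, 9, 12, 13, 14, 11]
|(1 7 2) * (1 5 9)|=5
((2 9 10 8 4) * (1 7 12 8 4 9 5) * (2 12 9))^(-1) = (1 5 2 8 12 4 10 9 7)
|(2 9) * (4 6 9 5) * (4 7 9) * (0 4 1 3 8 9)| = 10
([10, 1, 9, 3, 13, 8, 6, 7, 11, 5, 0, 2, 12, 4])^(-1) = [10, 1, 11, 3, 13, 9, 6, 7, 5, 2, 0, 8, 12, 4]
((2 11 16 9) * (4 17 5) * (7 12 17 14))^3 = ((2 11 16 9)(4 14 7 12 17 5))^3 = (2 9 16 11)(4 12)(5 7)(14 17)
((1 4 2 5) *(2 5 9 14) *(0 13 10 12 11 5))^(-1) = ((0 13 10 12 11 5 1 4)(2 9 14))^(-1) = (0 4 1 5 11 12 10 13)(2 14 9)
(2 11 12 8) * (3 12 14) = (2 11 14 3 12 8) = [0, 1, 11, 12, 4, 5, 6, 7, 2, 9, 10, 14, 8, 13, 3]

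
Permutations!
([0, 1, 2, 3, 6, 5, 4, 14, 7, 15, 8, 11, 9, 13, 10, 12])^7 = [0, 1, 2, 3, 6, 5, 4, 8, 10, 15, 14, 11, 9, 13, 7, 12]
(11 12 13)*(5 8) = (5 8)(11 12 13) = [0, 1, 2, 3, 4, 8, 6, 7, 5, 9, 10, 12, 13, 11]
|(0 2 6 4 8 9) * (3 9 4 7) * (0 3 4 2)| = |(2 6 7 4 8)(3 9)| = 10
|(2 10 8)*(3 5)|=|(2 10 8)(3 5)|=6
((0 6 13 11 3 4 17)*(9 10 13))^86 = (0 11 6 3 9 4 10 17 13)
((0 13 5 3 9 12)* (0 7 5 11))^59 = ((0 13 11)(3 9 12 7 5))^59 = (0 11 13)(3 5 7 12 9)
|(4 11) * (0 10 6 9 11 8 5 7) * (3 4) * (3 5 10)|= |(0 3 4 8 10 6 9 11 5 7)|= 10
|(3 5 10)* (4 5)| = |(3 4 5 10)| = 4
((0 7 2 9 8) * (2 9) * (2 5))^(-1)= ((0 7 9 8)(2 5))^(-1)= (0 8 9 7)(2 5)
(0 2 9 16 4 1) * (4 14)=(0 2 9 16 14 4 1)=[2, 0, 9, 3, 1, 5, 6, 7, 8, 16, 10, 11, 12, 13, 4, 15, 14]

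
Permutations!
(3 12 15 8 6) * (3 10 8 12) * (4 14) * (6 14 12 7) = (4 12 15 7 6 10 8 14) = [0, 1, 2, 3, 12, 5, 10, 6, 14, 9, 8, 11, 15, 13, 4, 7]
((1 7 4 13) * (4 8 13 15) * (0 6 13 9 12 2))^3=(0 1 9)(2 13 8)(4 15)(6 7 12)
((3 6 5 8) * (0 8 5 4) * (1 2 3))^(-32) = (0 2 4 1 6 8 3)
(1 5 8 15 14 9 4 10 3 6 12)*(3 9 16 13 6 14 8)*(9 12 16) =[0, 5, 2, 14, 10, 3, 16, 7, 15, 4, 12, 11, 1, 6, 9, 8, 13] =(1 5 3 14 9 4 10 12)(6 16 13)(8 15)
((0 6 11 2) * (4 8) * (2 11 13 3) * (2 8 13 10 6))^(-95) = ((0 2)(3 8 4 13)(6 10))^(-95) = (0 2)(3 8 4 13)(6 10)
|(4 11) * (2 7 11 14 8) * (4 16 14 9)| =|(2 7 11 16 14 8)(4 9)| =6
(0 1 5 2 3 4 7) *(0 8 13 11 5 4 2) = (0 1 4 7 8 13 11 5)(2 3) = [1, 4, 3, 2, 7, 0, 6, 8, 13, 9, 10, 5, 12, 11]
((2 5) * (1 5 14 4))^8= ((1 5 2 14 4))^8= (1 14 5 4 2)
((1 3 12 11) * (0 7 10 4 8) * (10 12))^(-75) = ((0 7 12 11 1 3 10 4 8))^(-75) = (0 10 11)(1 7 4)(3 12 8)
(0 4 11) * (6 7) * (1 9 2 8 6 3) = (0 4 11)(1 9 2 8 6 7 3) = [4, 9, 8, 1, 11, 5, 7, 3, 6, 2, 10, 0]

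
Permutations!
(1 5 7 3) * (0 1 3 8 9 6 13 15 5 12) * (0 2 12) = [1, 0, 12, 3, 4, 7, 13, 8, 9, 6, 10, 11, 2, 15, 14, 5] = (0 1)(2 12)(5 7 8 9 6 13 15)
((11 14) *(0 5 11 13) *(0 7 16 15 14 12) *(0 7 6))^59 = ((0 5 11 12 7 16 15 14 13 6))^59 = (0 6 13 14 15 16 7 12 11 5)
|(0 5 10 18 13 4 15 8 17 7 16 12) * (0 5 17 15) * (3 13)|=22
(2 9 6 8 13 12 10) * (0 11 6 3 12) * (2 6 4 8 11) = (0 2 9 3 12 10 6 11 4 8 13) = [2, 1, 9, 12, 8, 5, 11, 7, 13, 3, 6, 4, 10, 0]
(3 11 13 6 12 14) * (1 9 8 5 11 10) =(1 9 8 5 11 13 6 12 14 3 10) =[0, 9, 2, 10, 4, 11, 12, 7, 5, 8, 1, 13, 14, 6, 3]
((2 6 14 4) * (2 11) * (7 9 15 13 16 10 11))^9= ((2 6 14 4 7 9 15 13 16 10 11))^9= (2 10 13 9 4 6 11 16 15 7 14)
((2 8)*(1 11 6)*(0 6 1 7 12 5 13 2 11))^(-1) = (0 1 11 8 2 13 5 12 7 6)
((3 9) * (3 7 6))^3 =((3 9 7 6))^3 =(3 6 7 9)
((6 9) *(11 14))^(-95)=(6 9)(11 14)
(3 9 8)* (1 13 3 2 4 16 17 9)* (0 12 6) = [12, 13, 4, 1, 16, 5, 0, 7, 2, 8, 10, 11, 6, 3, 14, 15, 17, 9] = (0 12 6)(1 13 3)(2 4 16 17 9 8)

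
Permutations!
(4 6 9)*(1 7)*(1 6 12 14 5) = (1 7 6 9 4 12 14 5) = [0, 7, 2, 3, 12, 1, 9, 6, 8, 4, 10, 11, 14, 13, 5]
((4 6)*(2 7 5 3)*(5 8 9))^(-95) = (2 7 8 9 5 3)(4 6)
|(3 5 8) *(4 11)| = |(3 5 8)(4 11)| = 6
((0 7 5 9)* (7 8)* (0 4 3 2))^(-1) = (0 2 3 4 9 5 7 8)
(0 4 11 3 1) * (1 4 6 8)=(0 6 8 1)(3 4 11)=[6, 0, 2, 4, 11, 5, 8, 7, 1, 9, 10, 3]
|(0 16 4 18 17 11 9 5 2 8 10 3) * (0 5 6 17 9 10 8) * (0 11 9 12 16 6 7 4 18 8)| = 105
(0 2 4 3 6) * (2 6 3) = (0 6)(2 4) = [6, 1, 4, 3, 2, 5, 0]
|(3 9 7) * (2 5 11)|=3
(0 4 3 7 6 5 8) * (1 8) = [4, 8, 2, 7, 3, 1, 5, 6, 0] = (0 4 3 7 6 5 1 8)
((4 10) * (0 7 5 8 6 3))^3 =(0 8)(3 5)(4 10)(6 7)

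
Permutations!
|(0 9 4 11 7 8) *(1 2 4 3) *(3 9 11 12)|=20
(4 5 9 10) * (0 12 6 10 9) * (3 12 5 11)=(0 5)(3 12 6 10 4 11)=[5, 1, 2, 12, 11, 0, 10, 7, 8, 9, 4, 3, 6]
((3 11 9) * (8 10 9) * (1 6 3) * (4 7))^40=(1 10 11 6 9 8 3)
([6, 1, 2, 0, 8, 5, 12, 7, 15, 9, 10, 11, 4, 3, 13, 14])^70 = [13, 1, 2, 14, 6, 5, 3, 7, 12, 9, 10, 11, 0, 15, 8, 4]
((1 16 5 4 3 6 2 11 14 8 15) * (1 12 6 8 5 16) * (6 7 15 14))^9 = ((16)(2 11 6)(3 8 14 5 4)(7 15 12))^9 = (16)(3 4 5 14 8)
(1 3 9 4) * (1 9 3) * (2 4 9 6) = (9)(2 4 6) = [0, 1, 4, 3, 6, 5, 2, 7, 8, 9]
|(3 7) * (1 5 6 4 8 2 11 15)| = 8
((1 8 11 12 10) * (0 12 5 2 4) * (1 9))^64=(0 1 2 10 11)(4 9 5 12 8)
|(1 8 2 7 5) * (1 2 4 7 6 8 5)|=|(1 5 2 6 8 4 7)|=7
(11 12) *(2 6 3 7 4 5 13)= (2 6 3 7 4 5 13)(11 12)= [0, 1, 6, 7, 5, 13, 3, 4, 8, 9, 10, 12, 11, 2]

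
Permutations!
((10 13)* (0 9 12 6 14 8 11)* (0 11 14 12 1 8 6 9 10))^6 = ((0 10 13)(1 8 14 6 12 9))^6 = (14)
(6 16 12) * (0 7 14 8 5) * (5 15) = (0 7 14 8 15 5)(6 16 12) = [7, 1, 2, 3, 4, 0, 16, 14, 15, 9, 10, 11, 6, 13, 8, 5, 12]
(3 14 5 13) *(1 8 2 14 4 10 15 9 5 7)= (1 8 2 14 7)(3 4 10 15 9 5 13)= [0, 8, 14, 4, 10, 13, 6, 1, 2, 5, 15, 11, 12, 3, 7, 9]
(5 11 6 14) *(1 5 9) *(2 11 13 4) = (1 5 13 4 2 11 6 14 9) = [0, 5, 11, 3, 2, 13, 14, 7, 8, 1, 10, 6, 12, 4, 9]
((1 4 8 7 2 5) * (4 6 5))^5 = (1 5 6)(2 4 8 7)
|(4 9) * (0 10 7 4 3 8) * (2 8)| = |(0 10 7 4 9 3 2 8)| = 8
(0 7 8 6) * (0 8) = (0 7)(6 8) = [7, 1, 2, 3, 4, 5, 8, 0, 6]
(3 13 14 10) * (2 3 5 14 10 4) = (2 3 13 10 5 14 4) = [0, 1, 3, 13, 2, 14, 6, 7, 8, 9, 5, 11, 12, 10, 4]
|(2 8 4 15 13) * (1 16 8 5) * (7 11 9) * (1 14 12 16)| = 9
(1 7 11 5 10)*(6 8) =(1 7 11 5 10)(6 8) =[0, 7, 2, 3, 4, 10, 8, 11, 6, 9, 1, 5]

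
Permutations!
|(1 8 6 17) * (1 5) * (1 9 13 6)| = 10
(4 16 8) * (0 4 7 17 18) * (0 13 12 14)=(0 4 16 8 7 17 18 13 12 14)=[4, 1, 2, 3, 16, 5, 6, 17, 7, 9, 10, 11, 14, 12, 0, 15, 8, 18, 13]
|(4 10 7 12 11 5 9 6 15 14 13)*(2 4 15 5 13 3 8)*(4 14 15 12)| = 12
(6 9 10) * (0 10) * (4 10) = (0 4 10 6 9) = [4, 1, 2, 3, 10, 5, 9, 7, 8, 0, 6]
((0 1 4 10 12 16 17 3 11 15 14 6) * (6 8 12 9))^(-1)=(0 6 9 10 4 1)(3 17 16 12 8 14 15 11)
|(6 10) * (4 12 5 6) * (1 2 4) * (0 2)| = |(0 2 4 12 5 6 10 1)| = 8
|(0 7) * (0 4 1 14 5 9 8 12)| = |(0 7 4 1 14 5 9 8 12)| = 9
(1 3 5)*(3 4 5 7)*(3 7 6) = [0, 4, 2, 6, 5, 1, 3, 7] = (7)(1 4 5)(3 6)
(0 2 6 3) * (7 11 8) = (0 2 6 3)(7 11 8) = [2, 1, 6, 0, 4, 5, 3, 11, 7, 9, 10, 8]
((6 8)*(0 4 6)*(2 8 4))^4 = (0 2 8) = ((0 2 8)(4 6))^4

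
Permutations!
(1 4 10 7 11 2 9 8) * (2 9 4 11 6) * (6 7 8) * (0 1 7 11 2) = (0 1 2 4 10 8 7 11 9 6) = [1, 2, 4, 3, 10, 5, 0, 11, 7, 6, 8, 9]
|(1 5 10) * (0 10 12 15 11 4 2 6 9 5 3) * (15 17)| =36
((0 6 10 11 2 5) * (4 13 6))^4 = (0 10)(2 13)(4 11)(5 6)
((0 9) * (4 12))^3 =(0 9)(4 12)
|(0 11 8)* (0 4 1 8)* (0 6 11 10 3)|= 6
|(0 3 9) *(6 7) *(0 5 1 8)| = 6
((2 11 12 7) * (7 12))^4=(12)(2 11 7)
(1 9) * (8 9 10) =[0, 10, 2, 3, 4, 5, 6, 7, 9, 1, 8] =(1 10 8 9)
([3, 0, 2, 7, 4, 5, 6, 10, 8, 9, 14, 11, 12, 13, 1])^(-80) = [14, 10, 2, 1, 4, 5, 6, 0, 8, 9, 3, 11, 12, 13, 7]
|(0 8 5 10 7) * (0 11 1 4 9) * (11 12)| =|(0 8 5 10 7 12 11 1 4 9)| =10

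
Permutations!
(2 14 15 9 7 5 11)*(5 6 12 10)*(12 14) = (2 12 10 5 11)(6 14 15 9 7) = [0, 1, 12, 3, 4, 11, 14, 6, 8, 7, 5, 2, 10, 13, 15, 9]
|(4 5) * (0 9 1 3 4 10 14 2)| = 9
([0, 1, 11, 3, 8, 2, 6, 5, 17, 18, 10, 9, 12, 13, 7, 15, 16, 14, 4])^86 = (2 17 9 7 4)(5 8 11 14 18)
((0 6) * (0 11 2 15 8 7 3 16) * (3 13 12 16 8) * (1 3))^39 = ((0 6 11 2 15 1 3 8 7 13 12 16))^39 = (0 2 3 13)(1 7 16 11)(6 15 8 12)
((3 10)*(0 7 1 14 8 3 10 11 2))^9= ((0 7 1 14 8 3 11 2))^9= (0 7 1 14 8 3 11 2)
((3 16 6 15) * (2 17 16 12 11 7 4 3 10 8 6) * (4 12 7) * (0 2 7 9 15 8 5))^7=((0 2 17 16 7 12 11 4 3 9 15 10 5)(6 8))^7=(0 4 2 3 17 9 16 15 7 10 12 5 11)(6 8)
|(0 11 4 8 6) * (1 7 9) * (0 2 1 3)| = |(0 11 4 8 6 2 1 7 9 3)| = 10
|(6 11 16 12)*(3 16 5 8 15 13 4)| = 10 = |(3 16 12 6 11 5 8 15 13 4)|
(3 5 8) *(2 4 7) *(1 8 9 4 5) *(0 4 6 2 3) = [4, 8, 5, 1, 7, 9, 2, 3, 0, 6] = (0 4 7 3 1 8)(2 5 9 6)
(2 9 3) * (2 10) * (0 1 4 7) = (0 1 4 7)(2 9 3 10) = [1, 4, 9, 10, 7, 5, 6, 0, 8, 3, 2]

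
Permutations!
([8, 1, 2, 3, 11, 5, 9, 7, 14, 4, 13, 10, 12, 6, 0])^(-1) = [14, 1, 2, 3, 9, 5, 13, 7, 0, 6, 11, 4, 12, 10, 8]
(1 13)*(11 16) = (1 13)(11 16) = [0, 13, 2, 3, 4, 5, 6, 7, 8, 9, 10, 16, 12, 1, 14, 15, 11]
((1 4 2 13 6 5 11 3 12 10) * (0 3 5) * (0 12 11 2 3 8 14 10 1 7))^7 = ((0 8 14 10 7)(1 4 3 11 5 2 13 6 12))^7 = (0 14 7 8 10)(1 6 2 11 4 12 13 5 3)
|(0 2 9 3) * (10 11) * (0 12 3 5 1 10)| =|(0 2 9 5 1 10 11)(3 12)| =14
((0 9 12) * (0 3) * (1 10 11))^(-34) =(0 12)(1 11 10)(3 9)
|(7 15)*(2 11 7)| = 4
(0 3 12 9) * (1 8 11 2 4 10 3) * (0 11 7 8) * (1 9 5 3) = (0 9 11 2 4 10 1)(3 12 5)(7 8) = [9, 0, 4, 12, 10, 3, 6, 8, 7, 11, 1, 2, 5]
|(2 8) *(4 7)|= 2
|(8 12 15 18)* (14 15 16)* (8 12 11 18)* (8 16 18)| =6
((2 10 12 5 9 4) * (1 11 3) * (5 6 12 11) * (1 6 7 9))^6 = ((1 5)(2 10 11 3 6 12 7 9 4))^6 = (2 7 3)(4 12 11)(6 10 9)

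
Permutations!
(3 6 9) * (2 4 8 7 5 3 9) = (9)(2 4 8 7 5 3 6) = [0, 1, 4, 6, 8, 3, 2, 5, 7, 9]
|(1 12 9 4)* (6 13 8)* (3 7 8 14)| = 12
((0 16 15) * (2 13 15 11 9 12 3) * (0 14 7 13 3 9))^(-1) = ((0 16 11)(2 3)(7 13 15 14)(9 12))^(-1) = (0 11 16)(2 3)(7 14 15 13)(9 12)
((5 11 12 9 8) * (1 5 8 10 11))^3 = (1 5)(9 12 11 10)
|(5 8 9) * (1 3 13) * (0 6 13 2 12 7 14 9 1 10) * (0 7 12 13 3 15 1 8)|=10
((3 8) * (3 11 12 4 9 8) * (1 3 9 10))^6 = (1 4 11 9)(3 10 12 8)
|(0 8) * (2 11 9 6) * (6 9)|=6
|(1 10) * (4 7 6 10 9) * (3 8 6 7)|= 7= |(1 9 4 3 8 6 10)|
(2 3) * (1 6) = (1 6)(2 3) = [0, 6, 3, 2, 4, 5, 1]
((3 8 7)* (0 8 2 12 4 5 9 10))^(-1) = (0 10 9 5 4 12 2 3 7 8)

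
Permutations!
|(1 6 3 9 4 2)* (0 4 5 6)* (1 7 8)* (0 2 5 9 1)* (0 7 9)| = |(0 4 5 6 3 1 2 9)(7 8)| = 8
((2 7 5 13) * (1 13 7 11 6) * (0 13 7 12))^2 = (0 2 6 7 12 13 11 1 5)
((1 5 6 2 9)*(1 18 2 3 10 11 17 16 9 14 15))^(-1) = (1 15 14 2 18 9 16 17 11 10 3 6 5) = ((1 5 6 3 10 11 17 16 9 18 2 14 15))^(-1)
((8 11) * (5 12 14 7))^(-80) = (14) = ((5 12 14 7)(8 11))^(-80)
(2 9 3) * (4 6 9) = (2 4 6 9 3) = [0, 1, 4, 2, 6, 5, 9, 7, 8, 3]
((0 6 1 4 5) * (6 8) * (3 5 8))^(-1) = ((0 3 5)(1 4 8 6))^(-1) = (0 5 3)(1 6 8 4)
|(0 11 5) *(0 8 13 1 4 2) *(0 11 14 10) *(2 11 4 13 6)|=|(0 14 10)(1 13)(2 4 11 5 8 6)|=6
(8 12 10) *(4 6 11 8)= (4 6 11 8 12 10)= [0, 1, 2, 3, 6, 5, 11, 7, 12, 9, 4, 8, 10]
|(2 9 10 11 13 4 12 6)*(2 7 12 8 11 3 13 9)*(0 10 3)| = |(0 10)(3 13 4 8 11 9)(6 7 12)| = 6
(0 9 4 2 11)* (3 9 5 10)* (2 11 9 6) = (0 5 10 3 6 2 9 4 11) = [5, 1, 9, 6, 11, 10, 2, 7, 8, 4, 3, 0]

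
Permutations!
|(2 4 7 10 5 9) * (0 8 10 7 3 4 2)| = |(0 8 10 5 9)(3 4)| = 10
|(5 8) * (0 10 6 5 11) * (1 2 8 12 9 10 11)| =30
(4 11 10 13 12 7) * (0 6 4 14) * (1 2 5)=[6, 2, 5, 3, 11, 1, 4, 14, 8, 9, 13, 10, 7, 12, 0]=(0 6 4 11 10 13 12 7 14)(1 2 5)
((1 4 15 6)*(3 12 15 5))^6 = (1 6 15 12 3 5 4)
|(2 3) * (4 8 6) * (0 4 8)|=|(0 4)(2 3)(6 8)|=2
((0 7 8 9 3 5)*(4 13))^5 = (0 5 3 9 8 7)(4 13)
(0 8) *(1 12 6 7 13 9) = (0 8)(1 12 6 7 13 9) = [8, 12, 2, 3, 4, 5, 7, 13, 0, 1, 10, 11, 6, 9]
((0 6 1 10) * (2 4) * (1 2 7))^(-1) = ((0 6 2 4 7 1 10))^(-1) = (0 10 1 7 4 2 6)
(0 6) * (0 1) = (0 6 1) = [6, 0, 2, 3, 4, 5, 1]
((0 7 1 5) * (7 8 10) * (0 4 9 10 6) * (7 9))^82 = ((0 8 6)(1 5 4 7)(9 10))^82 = (10)(0 8 6)(1 4)(5 7)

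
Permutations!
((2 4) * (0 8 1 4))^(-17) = (0 4 8 2 1)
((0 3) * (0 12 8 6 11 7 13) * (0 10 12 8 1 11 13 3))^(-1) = (1 12 10 13 6 8 3 7 11)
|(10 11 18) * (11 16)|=|(10 16 11 18)|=4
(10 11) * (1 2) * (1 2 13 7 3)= (1 13 7 3)(10 11)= [0, 13, 2, 1, 4, 5, 6, 3, 8, 9, 11, 10, 12, 7]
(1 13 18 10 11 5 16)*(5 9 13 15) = [0, 15, 2, 3, 4, 16, 6, 7, 8, 13, 11, 9, 12, 18, 14, 5, 1, 17, 10] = (1 15 5 16)(9 13 18 10 11)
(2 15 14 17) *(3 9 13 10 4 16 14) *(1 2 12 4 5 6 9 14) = [0, 2, 15, 14, 16, 6, 9, 7, 8, 13, 5, 11, 4, 10, 17, 3, 1, 12] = (1 2 15 3 14 17 12 4 16)(5 6 9 13 10)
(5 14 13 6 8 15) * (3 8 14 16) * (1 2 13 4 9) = [0, 2, 13, 8, 9, 16, 14, 7, 15, 1, 10, 11, 12, 6, 4, 5, 3] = (1 2 13 6 14 4 9)(3 8 15 5 16)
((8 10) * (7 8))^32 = (7 10 8)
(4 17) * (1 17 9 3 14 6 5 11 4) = (1 17)(3 14 6 5 11 4 9) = [0, 17, 2, 14, 9, 11, 5, 7, 8, 3, 10, 4, 12, 13, 6, 15, 16, 1]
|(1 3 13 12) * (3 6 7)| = 6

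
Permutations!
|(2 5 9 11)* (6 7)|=|(2 5 9 11)(6 7)|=4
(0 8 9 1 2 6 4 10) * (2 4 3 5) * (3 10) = (0 8 9 1 4 3 5 2 6 10) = [8, 4, 6, 5, 3, 2, 10, 7, 9, 1, 0]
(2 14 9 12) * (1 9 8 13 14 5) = (1 9 12 2 5)(8 13 14) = [0, 9, 5, 3, 4, 1, 6, 7, 13, 12, 10, 11, 2, 14, 8]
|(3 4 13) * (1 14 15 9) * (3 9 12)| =|(1 14 15 12 3 4 13 9)| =8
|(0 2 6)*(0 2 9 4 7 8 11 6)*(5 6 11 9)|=|(11)(0 5 6 2)(4 7 8 9)|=4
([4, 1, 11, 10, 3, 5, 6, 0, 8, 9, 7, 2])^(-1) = [7, 1, 11, 4, 0, 5, 6, 10, 8, 9, 3, 2]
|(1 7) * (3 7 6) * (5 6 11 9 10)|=8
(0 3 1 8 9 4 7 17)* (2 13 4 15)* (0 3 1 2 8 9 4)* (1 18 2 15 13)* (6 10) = [18, 9, 1, 15, 7, 5, 10, 17, 4, 13, 6, 11, 12, 0, 14, 8, 16, 3, 2] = (0 18 2 1 9 13)(3 15 8 4 7 17)(6 10)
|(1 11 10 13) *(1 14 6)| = |(1 11 10 13 14 6)| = 6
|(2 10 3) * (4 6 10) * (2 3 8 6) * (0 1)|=|(0 1)(2 4)(6 10 8)|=6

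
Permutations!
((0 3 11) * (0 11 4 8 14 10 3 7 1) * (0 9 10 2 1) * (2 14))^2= ((14)(0 7)(1 9 10 3 4 8 2))^2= (14)(1 10 4 2 9 3 8)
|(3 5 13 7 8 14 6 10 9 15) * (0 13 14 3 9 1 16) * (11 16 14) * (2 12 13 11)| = 84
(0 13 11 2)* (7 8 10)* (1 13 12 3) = (0 12 3 1 13 11 2)(7 8 10) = [12, 13, 0, 1, 4, 5, 6, 8, 10, 9, 7, 2, 3, 11]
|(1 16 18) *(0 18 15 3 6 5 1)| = |(0 18)(1 16 15 3 6 5)| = 6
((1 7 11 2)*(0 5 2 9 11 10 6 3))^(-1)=(0 3 6 10 7 1 2 5)(9 11)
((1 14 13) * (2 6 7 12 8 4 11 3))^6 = ((1 14 13)(2 6 7 12 8 4 11 3))^6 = (14)(2 11 8 7)(3 4 12 6)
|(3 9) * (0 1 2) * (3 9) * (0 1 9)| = |(0 9)(1 2)| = 2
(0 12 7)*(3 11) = (0 12 7)(3 11) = [12, 1, 2, 11, 4, 5, 6, 0, 8, 9, 10, 3, 7]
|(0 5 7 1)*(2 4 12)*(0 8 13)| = |(0 5 7 1 8 13)(2 4 12)| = 6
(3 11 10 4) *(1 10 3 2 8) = (1 10 4 2 8)(3 11) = [0, 10, 8, 11, 2, 5, 6, 7, 1, 9, 4, 3]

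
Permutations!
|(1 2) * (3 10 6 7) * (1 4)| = |(1 2 4)(3 10 6 7)| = 12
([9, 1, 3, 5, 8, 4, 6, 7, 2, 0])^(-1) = (0 9)(2 8 4 5 3)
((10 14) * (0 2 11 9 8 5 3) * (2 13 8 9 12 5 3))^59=((0 13 8 3)(2 11 12 5)(10 14))^59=(0 3 8 13)(2 5 12 11)(10 14)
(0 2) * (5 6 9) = (0 2)(5 6 9) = [2, 1, 0, 3, 4, 6, 9, 7, 8, 5]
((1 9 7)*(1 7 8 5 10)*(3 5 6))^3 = (1 6 10 8 5 9 3)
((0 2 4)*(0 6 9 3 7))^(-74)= ((0 2 4 6 9 3 7))^(-74)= (0 6 7 4 3 2 9)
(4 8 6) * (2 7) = (2 7)(4 8 6) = [0, 1, 7, 3, 8, 5, 4, 2, 6]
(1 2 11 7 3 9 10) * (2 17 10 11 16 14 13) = (1 17 10)(2 16 14 13)(3 9 11 7) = [0, 17, 16, 9, 4, 5, 6, 3, 8, 11, 1, 7, 12, 2, 13, 15, 14, 10]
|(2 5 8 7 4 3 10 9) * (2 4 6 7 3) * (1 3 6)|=10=|(1 3 10 9 4 2 5 8 6 7)|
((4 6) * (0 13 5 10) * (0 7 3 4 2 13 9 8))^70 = ((0 9 8)(2 13 5 10 7 3 4 6))^70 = (0 9 8)(2 4 7 5)(3 10 13 6)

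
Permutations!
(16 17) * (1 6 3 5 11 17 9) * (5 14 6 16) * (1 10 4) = [0, 16, 2, 14, 1, 11, 3, 7, 8, 10, 4, 17, 12, 13, 6, 15, 9, 5] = (1 16 9 10 4)(3 14 6)(5 11 17)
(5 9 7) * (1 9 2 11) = (1 9 7 5 2 11) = [0, 9, 11, 3, 4, 2, 6, 5, 8, 7, 10, 1]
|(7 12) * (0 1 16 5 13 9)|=|(0 1 16 5 13 9)(7 12)|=6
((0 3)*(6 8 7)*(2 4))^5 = ((0 3)(2 4)(6 8 7))^5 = (0 3)(2 4)(6 7 8)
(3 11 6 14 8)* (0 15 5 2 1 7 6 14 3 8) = (0 15 5 2 1 7 6 3 11 14) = [15, 7, 1, 11, 4, 2, 3, 6, 8, 9, 10, 14, 12, 13, 0, 5]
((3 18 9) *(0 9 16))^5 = ((0 9 3 18 16))^5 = (18)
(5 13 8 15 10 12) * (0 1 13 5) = (0 1 13 8 15 10 12) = [1, 13, 2, 3, 4, 5, 6, 7, 15, 9, 12, 11, 0, 8, 14, 10]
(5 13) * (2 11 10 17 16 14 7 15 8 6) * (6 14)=(2 11 10 17 16 6)(5 13)(7 15 8 14)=[0, 1, 11, 3, 4, 13, 2, 15, 14, 9, 17, 10, 12, 5, 7, 8, 6, 16]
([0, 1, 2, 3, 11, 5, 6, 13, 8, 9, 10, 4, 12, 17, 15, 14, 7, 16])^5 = [0, 1, 2, 3, 11, 5, 6, 13, 8, 9, 10, 4, 12, 17, 15, 14, 7, 16]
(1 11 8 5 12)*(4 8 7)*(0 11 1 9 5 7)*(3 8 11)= (0 3 8 7 4 11)(5 12 9)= [3, 1, 2, 8, 11, 12, 6, 4, 7, 5, 10, 0, 9]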